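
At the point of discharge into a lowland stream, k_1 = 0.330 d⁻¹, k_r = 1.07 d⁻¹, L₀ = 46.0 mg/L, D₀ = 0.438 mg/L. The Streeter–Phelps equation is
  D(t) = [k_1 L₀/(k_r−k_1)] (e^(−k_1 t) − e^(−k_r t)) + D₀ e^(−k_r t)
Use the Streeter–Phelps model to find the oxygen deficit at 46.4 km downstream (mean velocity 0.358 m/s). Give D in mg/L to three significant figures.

D ≈ 8.47 mg/L

Travel time t = x/v = 46.4 km / (0.358 m/s) = 46400 m / 0.358 m/s = 129600 s = 1.500 d.
k_1 L₀/(k_r−k_1) = 0.330×46.0/(1.07−0.330) = 15.18/0.7400 = 20.51 mg/L.
e^(−k_1 t) = e^(−0.330×1.500) = 0.6096; e^(−k_r t) = e^(−1.07×1.500) = 0.2009.
D = 20.51 × (0.6096 − 0.2009) + 0.438 × 0.2009 = 8.384 + 0.08798 = 8.471 mg/L.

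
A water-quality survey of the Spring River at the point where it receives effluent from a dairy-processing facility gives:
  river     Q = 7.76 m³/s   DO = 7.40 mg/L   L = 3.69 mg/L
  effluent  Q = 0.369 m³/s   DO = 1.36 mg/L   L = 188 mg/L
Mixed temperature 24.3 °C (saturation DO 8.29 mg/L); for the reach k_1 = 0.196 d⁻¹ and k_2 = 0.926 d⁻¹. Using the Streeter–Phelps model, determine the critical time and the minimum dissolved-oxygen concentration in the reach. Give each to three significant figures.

t_c ≈ 1.52 d; minimum DO ≈ 6.39 mg/L

Mixed DO = (7.76×7.40 + 0.369×1.36)/(7.76+0.369) = 57.93/8.129 = 7.126 mg/L.
Mixed L₀ = (7.76×3.69 + 0.369×188)/(8.129) = 98.01/8.129 = 12.06 mg/L.
Initial deficit D₀ = C_s − DO₀ = 8.29 − 7.126 = 1.164 mg/L.
t_c = (1/0.7300) ln[(0.926/0.196)(1 − 1.164×0.7300/(0.196×12.06))] = 1.370 × ln(3.025) = 1.516 d.
D_c = (0.196/0.926) × 12.06 × e^(−0.196×1.516) = 0.2117 × 12.06 × 0.7429 = 1.896 mg/L.
Minimum DO = 8.29 − 1.896 = 6.394 mg/L.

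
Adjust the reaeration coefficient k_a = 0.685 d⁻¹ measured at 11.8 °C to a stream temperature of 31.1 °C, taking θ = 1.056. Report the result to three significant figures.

k_a ≈ 1.96 d⁻¹

k_a(T₂) = k_a(T₁) · θ^(T₂−T₁) = 0.685 × 1.056^(31.1−11.8)
= 0.685 × 1.056^19.3 = 0.685 × 2.862 = 1.961 d⁻¹.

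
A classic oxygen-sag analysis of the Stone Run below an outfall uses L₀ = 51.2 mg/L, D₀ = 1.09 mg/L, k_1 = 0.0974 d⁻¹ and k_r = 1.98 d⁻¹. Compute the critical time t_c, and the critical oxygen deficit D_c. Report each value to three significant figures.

t_c = [1/(k_r−k_1)] ln[(k_r/k_1)(1 − D₀(k_r−k_1)/(k_1 L₀))]
= [1/(1.98−0.0974)] ln[(1.98/0.0974)(1 − 1.09×1.883/(0.0974×51.2))]
= (1/1.883) ln[20.33 × 0.5885] = 0.5312 × ln(11.96) = 0.5312 × 2.482 = 1.318 d.
L(t_c) = L₀ e^(−k_1 t_c) = 51.2 × 0.8795 = 45.03 mg/L, and at the critical point k_r D_c = k_1 L, so D_c = (0.0974/1.98) × 45.03 = 2.215 mg/L.

t_c ≈ 1.32 d; D_c ≈ 2.22 mg/L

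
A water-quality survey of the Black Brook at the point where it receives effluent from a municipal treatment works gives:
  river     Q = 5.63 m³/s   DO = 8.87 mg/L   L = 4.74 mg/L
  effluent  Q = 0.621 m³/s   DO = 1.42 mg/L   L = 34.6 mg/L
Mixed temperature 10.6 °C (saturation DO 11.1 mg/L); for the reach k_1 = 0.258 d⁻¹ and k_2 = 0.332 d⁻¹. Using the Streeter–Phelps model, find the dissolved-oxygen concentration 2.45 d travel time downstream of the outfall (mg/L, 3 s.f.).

Mixed DO = (5.63×8.87 + 0.621×1.42)/(5.63+0.621) = 50.82/6.251 = 8.130 mg/L.
Mixed L₀ = (5.63×4.74 + 0.621×34.6)/(6.251) = 48.17/6.251 = 7.706 mg/L.
Initial deficit D₀ = C_s − DO₀ = 11.1 − 8.130 = 2.970 mg/L.
D(2.45) = [0.258×7.706/(0.332−0.258)](e^(−0.258×2.45) − e^(−0.332×2.45)) + 2.970 e^(−0.332×2.45)
= 26.87 × (0.5315 − 0.4433) + 2.970 × 0.4433 = 3.685 mg/L.
DO = 11.1 − 3.685 = 7.415 mg/L.

DO ≈ 7.42 mg/L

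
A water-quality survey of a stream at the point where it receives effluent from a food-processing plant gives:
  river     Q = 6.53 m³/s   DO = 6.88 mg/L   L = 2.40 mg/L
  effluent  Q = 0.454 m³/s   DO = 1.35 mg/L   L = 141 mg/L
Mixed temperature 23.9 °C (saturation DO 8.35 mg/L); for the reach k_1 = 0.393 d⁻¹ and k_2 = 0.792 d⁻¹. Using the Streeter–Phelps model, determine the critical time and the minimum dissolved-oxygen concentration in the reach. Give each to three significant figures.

t_c ≈ 1.31 d; minimum DO ≈ 4.97 mg/L

Mixed DO = (6.53×6.88 + 0.454×1.35)/(6.53+0.454) = 45.54/6.984 = 6.521 mg/L.
Mixed L₀ = (6.53×2.40 + 0.454×141)/(6.984) = 79.69/6.984 = 11.41 mg/L.
Initial deficit D₀ = C_s − DO₀ = 8.35 − 6.521 = 1.829 mg/L.
t_c = (1/0.3990) ln[(0.792/0.393)(1 − 1.829×0.3990/(0.393×11.41))] = 2.506 × ln(1.687) = 1.311 d.
D_c = (0.393/0.792) × 11.41 × e^(−0.393×1.311) = 0.4962 × 11.41 × 0.5974 = 3.382 mg/L.
Minimum DO = 8.35 − 3.382 = 4.968 mg/L.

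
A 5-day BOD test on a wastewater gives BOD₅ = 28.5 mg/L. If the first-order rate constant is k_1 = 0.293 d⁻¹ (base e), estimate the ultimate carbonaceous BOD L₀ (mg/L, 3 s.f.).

BOD₅ = L₀(1 − e^(−5k_1)) ⇒ L₀ = BOD₅ / (1 − e^(−5×0.293))
= 28.5 / (1 − 0.2311) = 28.5 / 0.7689 = 37.06 mg/L.

L₀ ≈ 37.1 mg/L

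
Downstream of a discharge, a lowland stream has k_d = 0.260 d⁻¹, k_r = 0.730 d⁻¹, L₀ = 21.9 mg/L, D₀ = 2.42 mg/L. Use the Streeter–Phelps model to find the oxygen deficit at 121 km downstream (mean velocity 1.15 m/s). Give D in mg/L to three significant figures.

D ≈ 4.84 mg/L

Travel time t = x/v = 121 km / (1.15 m/s) = 121000 m / 1.15 m/s = 105200 s = 1.218 d.
k_d L₀/(k_r−k_d) = 0.260×21.9/(0.730−0.260) = 5.694/0.4700 = 12.11 mg/L.
e^(−k_d t) = e^(−0.260×1.218) = 0.7286; e^(−k_r t) = e^(−0.730×1.218) = 0.4111.
D = 12.11 × (0.7286 − 0.4111) + 2.42 × 0.4111 = 3.847 + 0.9948 = 4.842 mg/L.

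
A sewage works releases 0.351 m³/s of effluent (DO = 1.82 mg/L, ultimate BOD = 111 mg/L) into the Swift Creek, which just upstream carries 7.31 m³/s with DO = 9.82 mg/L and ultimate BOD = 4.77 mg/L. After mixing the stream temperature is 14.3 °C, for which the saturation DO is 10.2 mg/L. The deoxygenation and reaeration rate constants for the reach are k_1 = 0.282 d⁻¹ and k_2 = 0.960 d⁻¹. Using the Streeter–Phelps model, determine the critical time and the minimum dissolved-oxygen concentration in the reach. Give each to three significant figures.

Mixed DO = (7.31×9.82 + 0.351×1.82)/(7.31+0.351) = 72.42/7.661 = 9.453 mg/L.
Mixed L₀ = (7.31×4.77 + 0.351×111)/(7.661) = 73.83/7.661 = 9.637 mg/L.
Initial deficit D₀ = C_s − DO₀ = 10.2 − 9.453 = 0.7465 mg/L.
t_c = (1/0.6780) ln[(0.960/0.282)(1 − 0.7465×0.6780/(0.282×9.637))] = 1.475 × ln(2.770) = 1.503 d.
D_c = (0.282/0.960) × 9.637 × e^(−0.282×1.503) = 0.2937 × 9.637 × 0.6546 = 1.853 mg/L.
Minimum DO = 10.2 − 1.853 = 8.347 mg/L.

t_c ≈ 1.50 d; minimum DO ≈ 8.35 mg/L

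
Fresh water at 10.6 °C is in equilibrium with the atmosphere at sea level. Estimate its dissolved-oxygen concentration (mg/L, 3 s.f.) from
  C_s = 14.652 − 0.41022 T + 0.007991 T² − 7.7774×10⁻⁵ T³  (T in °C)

C_s ≈ 11.1 mg/L

C_s = 14.652 − 0.41022×10.6 + 0.007991×10.6² − 7.7774×10⁻⁵×10.6³ = 11.11 mg/L.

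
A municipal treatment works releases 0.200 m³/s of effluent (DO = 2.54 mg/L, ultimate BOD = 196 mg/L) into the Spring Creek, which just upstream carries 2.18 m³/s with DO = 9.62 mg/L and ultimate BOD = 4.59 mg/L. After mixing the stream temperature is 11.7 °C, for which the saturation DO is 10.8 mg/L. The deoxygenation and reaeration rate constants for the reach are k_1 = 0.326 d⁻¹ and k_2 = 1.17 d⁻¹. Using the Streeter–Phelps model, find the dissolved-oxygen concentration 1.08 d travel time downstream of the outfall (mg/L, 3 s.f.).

Mixed DO = (2.18×9.62 + 0.200×2.54)/(2.18+0.200) = 21.48/2.380 = 9.025 mg/L.
Mixed L₀ = (2.18×4.59 + 0.200×196)/(2.380) = 49.21/2.380 = 20.67 mg/L.
Initial deficit D₀ = C_s − DO₀ = 10.8 − 9.025 = 1.775 mg/L.
D(1.08) = [0.326×20.67/(1.17−0.326)](e^(−0.326×1.08) − e^(−1.17×1.08)) + 1.775 e^(−1.17×1.08)
= 7.986 × (0.7032 − 0.2826) + 1.775 × 0.2826 = 3.860 mg/L.
DO = 10.8 − 3.860 = 6.940 mg/L.

DO ≈ 6.94 mg/L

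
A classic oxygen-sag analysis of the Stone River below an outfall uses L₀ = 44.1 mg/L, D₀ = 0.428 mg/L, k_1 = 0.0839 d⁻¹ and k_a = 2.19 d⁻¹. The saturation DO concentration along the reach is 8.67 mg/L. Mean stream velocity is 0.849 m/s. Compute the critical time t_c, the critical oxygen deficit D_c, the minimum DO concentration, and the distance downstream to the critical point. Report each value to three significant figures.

t_c ≈ 1.42 d; D_c ≈ 1.50 mg/L; min DO ≈ 7.17 mg/L; x_c ≈ 104 km

t_c = [1/(k_a−k_1)] ln[(k_a/k_1)(1 − D₀(k_a−k_1)/(k_1 L₀))]
= [1/(2.19−0.0839)] ln[(2.19/0.0839)(1 − 0.428×2.106/(0.0839×44.1))]
= (1/2.106) ln[26.10 × 0.7564] = 0.4748 × ln(19.74) = 0.4748 × 2.983 = 1.416 d.
L(t_c) = L₀ e^(−k_1 t_c) = 44.1 × 0.8880 = 39.16 mg/L, and at the critical point k_a D_c = k_1 L, so D_c = (0.0839/2.19) × 39.16 = 1.500 mg/L.
Minimum DO = C_s − D_c = 8.67 − 1.500 = 7.170 mg/L.
x_c = v t_c = 0.849 m/s × 1.416 d × 86400 s/d = 103900 m ≈ 104 km.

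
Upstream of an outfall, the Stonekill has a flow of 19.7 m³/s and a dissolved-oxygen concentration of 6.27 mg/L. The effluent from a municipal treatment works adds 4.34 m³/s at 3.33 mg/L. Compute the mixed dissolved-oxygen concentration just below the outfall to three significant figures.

5.74 mg/L

Flow-weighted mixing: C = (Q_r C_r + Q_w C_w)/(Q_r + Q_w)
= (19.7×6.27 + 4.34×3.33)/(19.7 + 4.34) = 138.0/24.04 = 5.739 mg/L.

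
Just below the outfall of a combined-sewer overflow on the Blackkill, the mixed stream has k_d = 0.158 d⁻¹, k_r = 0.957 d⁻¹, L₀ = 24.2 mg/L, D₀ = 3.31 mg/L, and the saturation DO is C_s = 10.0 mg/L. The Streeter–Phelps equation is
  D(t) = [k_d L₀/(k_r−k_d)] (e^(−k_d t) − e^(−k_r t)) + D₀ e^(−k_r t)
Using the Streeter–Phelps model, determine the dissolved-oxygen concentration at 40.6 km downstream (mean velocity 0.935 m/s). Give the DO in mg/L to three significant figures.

DO ≈ 6.49 mg/L

Travel time t = x/v = 40.6 km / (0.935 m/s) = 40600 m / 0.935 m/s = 43420 s = 0.5026 d.
k_d L₀/(k_r−k_d) = 0.158×24.2/(0.957−0.158) = 3.824/0.7990 = 4.785 mg/L.
e^(−k_d t) = e^(−0.158×0.5026) = 0.9237; e^(−k_r t) = e^(−0.957×0.5026) = 0.6182.
D = 4.785 × (0.9237 − 0.6182) + 3.31 × 0.6182 = 1.462 + 2.046 = 3.508 mg/L.
DO = C_s − D = 10.0 − 3.508 = 6.492 mg/L.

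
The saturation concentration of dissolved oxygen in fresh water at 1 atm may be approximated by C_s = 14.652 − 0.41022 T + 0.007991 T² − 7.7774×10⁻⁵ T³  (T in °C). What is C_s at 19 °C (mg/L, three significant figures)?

C_s = 14.652 − 0.41022×19 + 0.007991×19² − 7.7774×10⁻⁵×19³ = 9.209 mg/L.

C_s ≈ 9.21 mg/L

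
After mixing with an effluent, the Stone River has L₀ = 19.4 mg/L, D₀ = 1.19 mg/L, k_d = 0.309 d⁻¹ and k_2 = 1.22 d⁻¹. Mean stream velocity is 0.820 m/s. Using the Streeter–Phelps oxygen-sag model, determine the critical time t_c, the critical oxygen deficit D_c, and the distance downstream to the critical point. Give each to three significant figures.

t_c ≈ 1.29 d; D_c ≈ 3.30 mg/L; x_c ≈ 91.3 km

t_c = [1/(k_2−k_d)] ln[(k_2/k_d)(1 − D₀(k_2−k_d)/(k_d L₀))]
= [1/(1.22−0.309)] ln[(1.22/0.309)(1 − 1.19×0.9110/(0.309×19.4))]
= (1/0.9110) ln[3.948 × 0.8192] = 1.098 × ln(3.234) = 1.098 × 1.174 = 1.288 d.
L(t_c) = L₀ e^(−k_d t_c) = 19.4 × 0.6716 = 13.03 mg/L, and at the critical point k_2 D_c = k_d L, so D_c = (0.309/1.22) × 13.03 = 3.300 mg/L.
x_c = v t_c = 0.820 m/s × 1.288 d × 86400 s/d = 91280 m ≈ 91.3 km.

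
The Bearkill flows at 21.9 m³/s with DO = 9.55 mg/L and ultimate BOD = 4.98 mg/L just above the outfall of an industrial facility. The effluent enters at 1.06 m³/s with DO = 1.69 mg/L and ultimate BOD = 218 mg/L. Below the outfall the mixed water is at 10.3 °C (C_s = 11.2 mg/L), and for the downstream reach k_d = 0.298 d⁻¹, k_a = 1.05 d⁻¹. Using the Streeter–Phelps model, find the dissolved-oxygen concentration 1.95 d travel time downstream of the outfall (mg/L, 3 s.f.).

Mixed DO = (21.9×9.55 + 1.06×1.69)/(21.9+1.06) = 210.9/22.96 = 9.187 mg/L.
Mixed L₀ = (21.9×4.98 + 1.06×218)/(22.96) = 340.1/22.96 = 14.81 mg/L.
Initial deficit D₀ = C_s − DO₀ = 11.2 − 9.187 = 2.013 mg/L.
D(1.95) = [0.298×14.81/(1.05−0.298)](e^(−0.298×1.95) − e^(−1.05×1.95)) + 2.013 e^(−1.05×1.95)
= 5.871 × (0.5593 − 0.1291) + 2.013 × 0.1291 = 2.785 mg/L.
DO = 11.2 − 2.785 = 8.415 mg/L.

DO ≈ 8.41 mg/L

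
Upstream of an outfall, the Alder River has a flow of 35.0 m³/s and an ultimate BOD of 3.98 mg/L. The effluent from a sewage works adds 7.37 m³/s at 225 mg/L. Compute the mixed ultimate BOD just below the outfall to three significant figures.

Flow-weighted mixing: C = (Q_r C_r + Q_w C_w)/(Q_r + Q_w)
= (35.0×3.98 + 7.37×225)/(35.0 + 7.37) = 1798/42.37 = 42.43 mg/L.

42.4 mg/L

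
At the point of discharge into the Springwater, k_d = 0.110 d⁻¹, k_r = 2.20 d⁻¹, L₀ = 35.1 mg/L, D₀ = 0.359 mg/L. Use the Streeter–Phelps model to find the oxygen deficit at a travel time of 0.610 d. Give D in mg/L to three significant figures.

D ≈ 1.34 mg/L

k_d L₀/(k_r−k_d) = 0.110×35.1/(2.20−0.110) = 3.861/2.090 = 1.847 mg/L.
e^(−k_d t) = e^(−0.110×0.6100) = 0.9351; e^(−k_r t) = e^(−2.20×0.6100) = 0.2613.
D = 1.847 × (0.9351 − 0.2613) + 0.359 × 0.2613 = 1.245 + 0.09381 = 1.339 mg/L.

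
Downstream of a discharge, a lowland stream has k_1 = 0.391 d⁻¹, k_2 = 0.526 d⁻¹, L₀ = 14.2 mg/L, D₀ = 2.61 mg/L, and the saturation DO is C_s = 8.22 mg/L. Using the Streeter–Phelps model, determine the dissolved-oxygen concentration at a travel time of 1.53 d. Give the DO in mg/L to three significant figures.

DO ≈ 2.83 mg/L

k_1 L₀/(k_2−k_1) = 0.391×14.2/(0.526−0.391) = 5.552/0.1350 = 41.13 mg/L.
e^(−k_1 t) = e^(−0.391×1.530) = 0.5498; e^(−k_2 t) = e^(−0.526×1.530) = 0.4472.
D = 41.13 × (0.5498 − 0.4472) + 2.61 × 0.4472 = 4.220 + 1.167 = 5.387 mg/L.
DO = C_s − D = 8.22 − 5.387 = 2.833 mg/L.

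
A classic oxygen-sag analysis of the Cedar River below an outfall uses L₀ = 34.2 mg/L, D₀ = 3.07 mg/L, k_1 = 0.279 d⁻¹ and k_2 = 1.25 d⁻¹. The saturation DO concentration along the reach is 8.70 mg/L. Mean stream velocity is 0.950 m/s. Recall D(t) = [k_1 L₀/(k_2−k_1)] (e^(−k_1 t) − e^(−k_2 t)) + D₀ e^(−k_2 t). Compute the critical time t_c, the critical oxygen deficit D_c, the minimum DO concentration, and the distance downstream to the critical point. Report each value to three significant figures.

With k_2/k_1 = 4.480 and 1 − D₀(k_2−k_1)/(k_1 L₀) = 0.6876,
t_c = ln(4.480 × 0.6876) / (1.25 − 0.279) = ln(3.081) / 0.9710 = 1.125/0.9710 = 1.159 d.
L(t_c) = L₀ e^(−k_1 t_c) = 34.2 × 0.7238 = 24.75 mg/L, and at the critical point k_2 D_c = k_1 L, so D_c = (0.279/1.25) × 24.75 = 5.525 mg/L.
Minimum DO = C_s − D_c = 8.70 − 5.525 = 3.175 mg/L.
x_c = v t_c = 0.950 m/s × 1.159 d × 86400 s/d = 95110 m ≈ 95.1 km.

t_c ≈ 1.16 d; D_c ≈ 5.52 mg/L; min DO ≈ 3.18 mg/L; x_c ≈ 95.1 km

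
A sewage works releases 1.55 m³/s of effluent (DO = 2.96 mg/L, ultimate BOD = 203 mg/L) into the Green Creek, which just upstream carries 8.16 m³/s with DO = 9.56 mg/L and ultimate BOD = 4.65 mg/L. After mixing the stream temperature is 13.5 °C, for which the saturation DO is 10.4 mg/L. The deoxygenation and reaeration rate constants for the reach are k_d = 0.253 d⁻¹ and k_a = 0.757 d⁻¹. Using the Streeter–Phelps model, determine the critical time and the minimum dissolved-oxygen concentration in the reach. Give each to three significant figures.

Mixed DO = (8.16×9.56 + 1.55×2.96)/(8.16+1.55) = 82.60/9.710 = 8.506 mg/L.
Mixed L₀ = (8.16×4.65 + 1.55×203)/(9.710) = 352.6/9.710 = 36.31 mg/L.
Initial deficit D₀ = C_s − DO₀ = 10.4 − 8.506 = 1.894 mg/L.
t_c = (1/0.5040) ln[(0.757/0.253)(1 − 1.894×0.5040/(0.253×36.31))] = 1.984 × ln(2.681) = 1.957 d.
D_c = (0.253/0.757) × 36.31 × e^(−0.253×1.957) = 0.3342 × 36.31 × 0.6095 = 7.397 mg/L.
Minimum DO = 10.4 − 7.397 = 3.003 mg/L.

t_c ≈ 1.96 d; minimum DO ≈ 3.00 mg/L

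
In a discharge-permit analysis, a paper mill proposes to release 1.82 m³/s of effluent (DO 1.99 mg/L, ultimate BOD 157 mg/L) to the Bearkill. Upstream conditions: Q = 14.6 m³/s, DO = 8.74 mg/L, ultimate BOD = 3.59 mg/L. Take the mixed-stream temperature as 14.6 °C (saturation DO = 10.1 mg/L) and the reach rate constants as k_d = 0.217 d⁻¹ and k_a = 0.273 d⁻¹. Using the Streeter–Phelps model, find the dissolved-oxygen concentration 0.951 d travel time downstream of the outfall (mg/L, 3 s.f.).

Mixed DO = (14.6×8.74 + 1.82×1.99)/(14.6+1.82) = 131.2/16.42 = 7.992 mg/L.
Mixed L₀ = (14.6×3.59 + 1.82×157)/(16.42) = 338.2/16.42 = 20.59 mg/L.
Initial deficit D₀ = C_s − DO₀ = 10.1 − 7.992 = 2.108 mg/L.
D(0.951) = [0.217×20.59/(0.273−0.217)](e^(−0.217×0.951) − e^(−0.273×0.951)) + 2.108 e^(−0.273×0.951)
= 79.80 × (0.8135 − 0.7713) + 2.108 × 0.7713 = 4.993 mg/L.
DO = 10.1 − 4.993 = 5.107 mg/L.

DO ≈ 5.11 mg/L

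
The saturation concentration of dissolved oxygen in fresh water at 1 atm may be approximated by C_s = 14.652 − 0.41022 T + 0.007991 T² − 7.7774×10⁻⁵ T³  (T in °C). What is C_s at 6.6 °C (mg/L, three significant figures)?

C_s = 14.652 − 0.41022×6.6 + 0.007991×6.6² − 7.7774×10⁻⁵×6.6³ = 12.27 mg/L.

C_s ≈ 12.3 mg/L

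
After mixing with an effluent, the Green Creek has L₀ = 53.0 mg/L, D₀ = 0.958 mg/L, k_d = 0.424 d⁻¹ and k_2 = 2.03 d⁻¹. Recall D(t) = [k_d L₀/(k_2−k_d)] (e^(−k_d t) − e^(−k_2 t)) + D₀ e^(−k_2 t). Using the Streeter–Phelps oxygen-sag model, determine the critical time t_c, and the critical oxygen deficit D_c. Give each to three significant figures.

t_c ≈ 0.931 d; D_c ≈ 7.46 mg/L

With k_2/k_d = 4.788 and 1 − D₀(k_2−k_d)/(k_d L₀) = 0.9315,
t_c = ln(4.788 × 0.9315) / (2.03 − 0.424) = ln(4.460) / 1.606 = 1.495/1.606 = 0.9310 d.
D_c = (k_d/k_2) L₀ e^(−k_d t_c) = (0.424/2.03) × 53.0 × e^(−0.424×0.9310) = 0.2089 × 53.0 × 0.6739 = 7.460 mg/L.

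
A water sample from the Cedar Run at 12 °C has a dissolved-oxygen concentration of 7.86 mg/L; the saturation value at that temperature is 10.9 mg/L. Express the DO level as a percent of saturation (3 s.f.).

72.1 % saturation

% saturation = C/C_s × 100 = 7.86/10.9 × 100 = 72.1 %.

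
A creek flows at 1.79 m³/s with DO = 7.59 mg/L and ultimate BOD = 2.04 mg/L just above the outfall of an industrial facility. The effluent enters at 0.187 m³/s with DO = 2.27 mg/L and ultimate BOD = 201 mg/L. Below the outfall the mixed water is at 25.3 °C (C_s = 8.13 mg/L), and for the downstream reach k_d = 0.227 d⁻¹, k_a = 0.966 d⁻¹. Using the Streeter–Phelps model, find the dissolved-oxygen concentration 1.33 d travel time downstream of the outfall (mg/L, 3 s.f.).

Mixed DO = (1.79×7.59 + 0.187×2.27)/(1.79+0.187) = 14.01/1.977 = 7.087 mg/L.
Mixed L₀ = (1.79×2.04 + 0.187×201)/(1.977) = 41.24/1.977 = 20.86 mg/L.
Initial deficit D₀ = C_s − DO₀ = 8.13 − 7.087 = 1.043 mg/L.
D(1.33) = [0.227×20.86/(0.966−0.227)](e^(−0.227×1.33) − e^(−0.966×1.33)) + 1.043 e^(−0.966×1.33)
= 6.407 × (0.7394 − 0.2767) + 1.043 × 0.2767 = 3.253 mg/L.
DO = 8.13 − 3.253 = 4.877 mg/L.

DO ≈ 4.88 mg/L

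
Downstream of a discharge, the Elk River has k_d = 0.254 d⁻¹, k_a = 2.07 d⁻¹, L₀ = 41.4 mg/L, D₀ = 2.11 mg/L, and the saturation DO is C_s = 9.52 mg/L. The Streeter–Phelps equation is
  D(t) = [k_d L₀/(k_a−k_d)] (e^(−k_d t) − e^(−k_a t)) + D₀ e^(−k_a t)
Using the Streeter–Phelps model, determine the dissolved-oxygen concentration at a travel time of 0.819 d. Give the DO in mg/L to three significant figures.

DO ≈ 5.49 mg/L

k_d L₀/(k_a−k_d) = 0.254×41.4/(2.07−0.254) = 10.52/1.816 = 5.791 mg/L.
e^(−k_d t) = e^(−0.254×0.8190) = 0.8122; e^(−k_a t) = e^(−2.07×0.8190) = 0.1835.
D = 5.791 × (0.8122 − 0.1835) + 2.11 × 0.1835 = 3.640 + 0.3873 = 4.027 mg/L.
DO = C_s − D = 9.52 − 4.027 = 5.493 mg/L.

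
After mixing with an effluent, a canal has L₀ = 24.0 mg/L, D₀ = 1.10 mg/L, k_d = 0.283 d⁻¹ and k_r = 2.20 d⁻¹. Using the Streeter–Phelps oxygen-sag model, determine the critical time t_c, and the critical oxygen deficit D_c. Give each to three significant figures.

t_c ≈ 0.876 d; D_c ≈ 2.41 mg/L

t_c = [1/(k_r−k_d)] ln[(k_r/k_d)(1 − D₀(k_r−k_d)/(k_d L₀))]
= [1/(2.20−0.283)] ln[(2.20/0.283)(1 − 1.10×1.917/(0.283×24.0))]
= (1/1.917) ln[7.774 × 0.6895] = 0.5216 × ln(5.360) = 0.5216 × 1.679 = 0.8759 d.
D_c = (k_d/k_r) L₀ e^(−k_d t_c) = (0.283/2.20) × 24.0 × e^(−0.283×0.8759) = 0.1286 × 24.0 × 0.7805 = 2.410 mg/L.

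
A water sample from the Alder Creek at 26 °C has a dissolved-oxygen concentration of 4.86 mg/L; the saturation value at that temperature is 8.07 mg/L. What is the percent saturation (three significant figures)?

% saturation = C/C_s × 100 = 4.86/8.07 × 100 = 60.2 %.

60.2 % saturation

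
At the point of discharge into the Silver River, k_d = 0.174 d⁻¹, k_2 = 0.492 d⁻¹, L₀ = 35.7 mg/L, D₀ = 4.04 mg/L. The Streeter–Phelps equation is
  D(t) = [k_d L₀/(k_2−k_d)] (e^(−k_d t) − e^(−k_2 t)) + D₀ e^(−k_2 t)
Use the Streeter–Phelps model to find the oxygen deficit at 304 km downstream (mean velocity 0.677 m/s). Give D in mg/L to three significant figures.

D ≈ 6.71 mg/L

Travel time t = x/v = 304 km / (0.677 m/s) = 304000 m / 0.677 m/s = 449000 s = 5.197 d.
k_d L₀/(k_2−k_d) = 0.174×35.7/(0.492−0.174) = 6.212/0.3180 = 19.53 mg/L.
e^(−k_d t) = e^(−0.174×5.197) = 0.4048; e^(−k_2 t) = e^(−0.492×5.197) = 0.07753.
D = 19.53 × (0.4048 − 0.07753) + 4.04 × 0.07753 = 6.393 + 0.3132 = 6.706 mg/L.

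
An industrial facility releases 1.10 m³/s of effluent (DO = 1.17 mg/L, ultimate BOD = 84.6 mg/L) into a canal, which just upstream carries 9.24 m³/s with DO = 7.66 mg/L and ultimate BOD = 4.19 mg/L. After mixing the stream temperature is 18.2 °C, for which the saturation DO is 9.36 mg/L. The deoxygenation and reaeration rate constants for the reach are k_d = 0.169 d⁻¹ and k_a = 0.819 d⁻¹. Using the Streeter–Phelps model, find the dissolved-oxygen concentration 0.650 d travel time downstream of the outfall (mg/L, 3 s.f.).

Mixed DO = (9.24×7.66 + 1.10×1.17)/(9.24+1.10) = 72.07/10.34 = 6.970 mg/L.
Mixed L₀ = (9.24×4.19 + 1.10×84.6)/(10.34) = 131.8/10.34 = 12.74 mg/L.
Initial deficit D₀ = C_s − DO₀ = 9.36 − 6.970 = 2.390 mg/L.
D(0.650) = [0.169×12.74/(0.819−0.169)](e^(−0.169×0.650) − e^(−0.819×0.650)) + 2.390 e^(−0.819×0.650)
= 3.314 × (0.8960 − 0.5872) + 2.390 × 0.5872 = 2.427 mg/L.
DO = 9.36 − 2.427 = 6.933 mg/L.

DO ≈ 6.93 mg/L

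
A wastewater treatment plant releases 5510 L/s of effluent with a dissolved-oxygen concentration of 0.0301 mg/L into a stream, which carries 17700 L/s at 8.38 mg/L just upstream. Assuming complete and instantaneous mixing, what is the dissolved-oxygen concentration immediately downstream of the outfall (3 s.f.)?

Flow-weighted mixing: C = (Q_r C_r + Q_w C_w)/(Q_r + Q_w)
= (17700×8.38 + 5510×0.0301)/(17700 + 5510) = 148500/23210 = 6.398 mg/L.

6.40 mg/L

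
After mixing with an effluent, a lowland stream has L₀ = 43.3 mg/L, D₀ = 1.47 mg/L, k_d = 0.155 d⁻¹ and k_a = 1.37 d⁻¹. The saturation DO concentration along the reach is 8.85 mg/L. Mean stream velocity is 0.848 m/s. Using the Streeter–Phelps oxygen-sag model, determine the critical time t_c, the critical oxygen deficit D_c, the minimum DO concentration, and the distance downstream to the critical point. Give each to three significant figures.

t_c = [1/(k_a−k_d)] ln[(k_a/k_d)(1 − D₀(k_a−k_d)/(k_d L₀))]
= [1/(1.37−0.155)] ln[(1.37/0.155)(1 − 1.47×1.215/(0.155×43.3))]
= (1/1.215) ln[8.839 × 0.7339] = 0.8230 × ln(6.487) = 0.8230 × 1.870 = 1.539 d.
L(t_c) = L₀ e^(−k_d t_c) = 43.3 × 0.7878 = 34.11 mg/L, and at the critical point k_a D_c = k_d L, so D_c = (0.155/1.37) × 34.11 = 3.859 mg/L.
Minimum DO = C_s − D_c = 8.85 − 3.859 = 4.991 mg/L.
x_c = v t_c = 0.848 m/s × 1.539 d × 86400 s/d = 112700 m ≈ 113 km.

t_c ≈ 1.54 d; D_c ≈ 3.86 mg/L; min DO ≈ 4.99 mg/L; x_c ≈ 113 km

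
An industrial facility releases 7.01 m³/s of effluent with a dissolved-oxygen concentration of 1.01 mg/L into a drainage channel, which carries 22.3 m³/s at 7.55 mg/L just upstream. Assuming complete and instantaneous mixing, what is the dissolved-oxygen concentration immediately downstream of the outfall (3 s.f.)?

Flow-weighted mixing: C = (Q_r C_r + Q_w C_w)/(Q_r + Q_w)
= (22.3×7.55 + 7.01×1.01)/(22.3 + 7.01) = 175.4/29.31 = 5.986 mg/L.

5.99 mg/L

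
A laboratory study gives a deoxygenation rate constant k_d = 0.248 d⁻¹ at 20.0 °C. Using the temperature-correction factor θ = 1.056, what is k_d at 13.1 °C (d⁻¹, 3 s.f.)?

k_d(T₂) = k_d(T₁) · θ^(T₂−T₁) = 0.248 × 1.056^(13.1−20.0)
= 0.248 × 1.056^-6.90 = 0.248 × 0.6866 = 0.1703 d⁻¹.

k_d ≈ 0.170 d⁻¹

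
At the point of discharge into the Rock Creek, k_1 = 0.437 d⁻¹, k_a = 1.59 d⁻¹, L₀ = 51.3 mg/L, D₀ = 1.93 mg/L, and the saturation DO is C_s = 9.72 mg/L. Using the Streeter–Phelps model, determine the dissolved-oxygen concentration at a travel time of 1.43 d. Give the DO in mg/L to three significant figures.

k_1 L₀/(k_a−k_1) = 0.437×51.3/(1.59−0.437) = 22.42/1.153 = 19.44 mg/L.
e^(−k_1 t) = e^(−0.437×1.430) = 0.5353; e^(−k_a t) = e^(−1.59×1.430) = 0.1029.
D = 19.44 × (0.5353 − 0.1029) + 1.93 × 0.1029 = 8.407 + 0.1987 = 8.606 mg/L.
DO = C_s − D = 9.72 − 8.606 = 1.114 mg/L.

DO ≈ 1.11 mg/L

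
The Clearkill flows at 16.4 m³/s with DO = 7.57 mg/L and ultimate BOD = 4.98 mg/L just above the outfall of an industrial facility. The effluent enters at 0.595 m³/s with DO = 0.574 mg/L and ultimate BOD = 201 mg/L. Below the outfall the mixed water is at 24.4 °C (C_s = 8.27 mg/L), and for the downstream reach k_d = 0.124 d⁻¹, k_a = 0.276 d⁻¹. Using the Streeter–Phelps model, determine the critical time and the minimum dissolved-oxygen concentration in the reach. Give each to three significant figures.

Mixed DO = (16.4×7.57 + 0.595×0.574)/(16.4+0.595) = 124.5/16.99 = 7.325 mg/L.
Mixed L₀ = (16.4×4.98 + 0.595×201)/(16.99) = 201.3/16.99 = 11.84 mg/L.
Initial deficit D₀ = C_s − DO₀ = 8.27 − 7.325 = 0.9449 mg/L.
t_c = (1/0.1520) ln[(0.276/0.124)(1 − 0.9449×0.1520/(0.124×11.84))] = 6.579 × ln(2.008) = 4.587 d.
D_c = (0.124/0.276) × 11.84 × e^(−0.124×4.587) = 0.4493 × 11.84 × 0.5662 = 3.013 mg/L.
Minimum DO = 8.27 − 3.013 = 5.257 mg/L.

t_c ≈ 4.59 d; minimum DO ≈ 5.26 mg/L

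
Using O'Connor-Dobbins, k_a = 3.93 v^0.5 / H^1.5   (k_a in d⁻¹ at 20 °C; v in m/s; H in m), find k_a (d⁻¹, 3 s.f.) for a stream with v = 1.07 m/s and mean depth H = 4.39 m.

k_a = 3.93 × 1.07^0.5 / 4.39^1.5 = 3.93 × 1.034 / 9.198 = 0.4420 d⁻¹.

k_a ≈ 0.442 d⁻¹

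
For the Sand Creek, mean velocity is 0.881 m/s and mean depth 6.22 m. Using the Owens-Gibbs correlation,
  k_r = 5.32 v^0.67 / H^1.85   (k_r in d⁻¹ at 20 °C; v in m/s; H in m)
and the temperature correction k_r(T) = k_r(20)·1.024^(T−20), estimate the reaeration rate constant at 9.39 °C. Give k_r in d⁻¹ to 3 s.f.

k_r(20) = 5.32 × 0.881^0.67 / 6.22^1.85 = 5.32 × 0.9186 / 29.41 = 0.1662 d⁻¹.
k_r(9.39) = 0.1662 × 1.024^(9.39−20) = 0.1662 × 0.7775 = 0.1292 d⁻¹.

k_r ≈ 0.129 d⁻¹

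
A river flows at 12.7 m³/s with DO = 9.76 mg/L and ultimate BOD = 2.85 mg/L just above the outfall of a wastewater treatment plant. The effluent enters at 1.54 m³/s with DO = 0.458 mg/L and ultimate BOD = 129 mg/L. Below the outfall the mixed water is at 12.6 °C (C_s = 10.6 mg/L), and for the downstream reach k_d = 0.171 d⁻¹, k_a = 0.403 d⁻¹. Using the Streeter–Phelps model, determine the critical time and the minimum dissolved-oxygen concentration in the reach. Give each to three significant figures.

t_c ≈ 2.99 d; minimum DO ≈ 6.40 mg/L

Mixed DO = (12.7×9.76 + 1.54×0.458)/(12.7+1.54) = 124.7/14.24 = 8.754 mg/L.
Mixed L₀ = (12.7×2.85 + 1.54×129)/(14.24) = 234.9/14.24 = 16.49 mg/L.
Initial deficit D₀ = C_s − DO₀ = 10.6 − 8.754 = 1.846 mg/L.
t_c = (1/0.2320) ln[(0.403/0.171)(1 − 1.846×0.2320/(0.171×16.49))] = 4.310 × ln(1.999) = 2.985 d.
D_c = (0.171/0.403) × 16.49 × e^(−0.171×2.985) = 0.4243 × 16.49 × 0.6002 = 4.200 mg/L.
Minimum DO = 10.6 − 4.200 = 6.400 mg/L.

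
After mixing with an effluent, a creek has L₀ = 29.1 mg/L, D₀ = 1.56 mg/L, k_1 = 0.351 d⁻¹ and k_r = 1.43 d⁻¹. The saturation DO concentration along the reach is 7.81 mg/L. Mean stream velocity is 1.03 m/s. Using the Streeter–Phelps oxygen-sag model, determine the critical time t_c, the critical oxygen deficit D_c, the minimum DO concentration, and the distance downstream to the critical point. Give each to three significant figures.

t_c ≈ 1.13 d; D_c ≈ 4.80 mg/L; min DO ≈ 3.01 mg/L; x_c ≈ 101 km

At the critical point dD/dt = 0, so k_1 L₀ e^(−k_1 t) = k_r D. Substituting D(t) from the Streeter–Phelps equation and solving for t gives
t_c = ln[(k_r/k_1)(1 − D₀(k_r−k_1)/(k_1 L₀))] / (k_r−k_1).
Here k_r−k_1 = 1.079 d⁻¹ and 1 − D₀(k_r−k_1)/(k_1 L₀) = 1 − 1.56×1.079/(0.351×29.1) = 0.8352, so
t_c = ln(4.074 × 0.8352) / 1.079 = 1.225 / 1.079 = 1.135 d.
L(t_c) = L₀ e^(−k_1 t_c) = 29.1 × 0.6714 = 19.54 mg/L, and at the critical point k_r D_c = k_1 L, so D_c = (0.351/1.43) × 19.54 = 4.796 mg/L.
Minimum DO = C_s − D_c = 7.81 − 4.796 = 3.014 mg/L.
x_c = v t_c = 1.03 m/s × 1.135 d × 86400 s/d = 101000 m ≈ 101 km.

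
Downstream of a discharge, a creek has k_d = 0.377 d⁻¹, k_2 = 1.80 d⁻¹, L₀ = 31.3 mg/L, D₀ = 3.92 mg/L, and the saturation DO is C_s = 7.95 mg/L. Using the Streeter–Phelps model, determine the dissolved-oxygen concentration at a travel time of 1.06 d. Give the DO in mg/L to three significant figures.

k_d L₀/(k_2−k_d) = 0.377×31.3/(1.80−0.377) = 11.80/1.423 = 8.292 mg/L.
e^(−k_d t) = e^(−0.377×1.060) = 0.6706; e^(−k_2 t) = e^(−1.80×1.060) = 0.1484.
D = 8.292 × (0.6706 − 0.1484) + 3.92 × 0.1484 = 4.330 + 0.5816 = 4.912 mg/L.
DO = C_s − D = 7.95 − 4.912 = 3.038 mg/L.

DO ≈ 3.04 mg/L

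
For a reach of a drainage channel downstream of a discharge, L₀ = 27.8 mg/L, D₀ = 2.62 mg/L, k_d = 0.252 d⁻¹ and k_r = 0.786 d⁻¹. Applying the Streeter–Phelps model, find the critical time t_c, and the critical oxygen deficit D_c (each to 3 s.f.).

t_c ≈ 1.71 d; D_c ≈ 5.79 mg/L

At the critical point dD/dt = 0, so k_d L₀ e^(−k_d t) = k_r D. Substituting D(t) from the Streeter–Phelps equation and solving for t gives
t_c = ln[(k_r/k_d)(1 − D₀(k_r−k_d)/(k_d L₀))] / (k_r−k_d).
Here k_r−k_d = 0.5340 d⁻¹ and 1 − D₀(k_r−k_d)/(k_d L₀) = 1 − 2.62×0.5340/(0.252×27.8) = 0.8003, so
t_c = ln(3.119 × 0.8003) / 0.5340 = 0.9147 / 0.5340 = 1.713 d.
L(t_c) = L₀ e^(−k_d t_c) = 27.8 × 0.6494 = 18.05 mg/L, and at the critical point k_r D_c = k_d L, so D_c = (0.252/0.786) × 18.05 = 5.788 mg/L.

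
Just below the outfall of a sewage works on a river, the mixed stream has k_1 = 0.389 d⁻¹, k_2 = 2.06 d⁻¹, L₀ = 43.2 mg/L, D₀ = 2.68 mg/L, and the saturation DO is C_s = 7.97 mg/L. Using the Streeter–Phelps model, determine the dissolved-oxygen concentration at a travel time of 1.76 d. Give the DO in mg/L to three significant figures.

DO ≈ 3.10 mg/L

k_1 L₀/(k_2−k_1) = 0.389×43.2/(2.06−0.389) = 16.80/1.671 = 10.06 mg/L.
e^(−k_1 t) = e^(−0.389×1.760) = 0.5043; e^(−k_2 t) = e^(−2.06×1.760) = 0.02663.
D = 10.06 × (0.5043 − 0.02663) + 2.68 × 0.02663 = 4.803 + 0.07138 = 4.875 mg/L.
DO = C_s − D = 7.97 − 4.875 = 3.095 mg/L.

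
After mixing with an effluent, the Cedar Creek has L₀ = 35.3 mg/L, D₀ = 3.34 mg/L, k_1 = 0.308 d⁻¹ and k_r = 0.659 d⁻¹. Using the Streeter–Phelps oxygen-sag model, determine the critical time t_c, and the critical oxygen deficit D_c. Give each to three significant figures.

t_c ≈ 1.84 d; D_c ≈ 9.36 mg/L

t_c = [1/(k_r−k_1)] ln[(k_r/k_1)(1 − D₀(k_r−k_1)/(k_1 L₀))]
= [1/(0.659−0.308)] ln[(0.659/0.308)(1 − 3.34×0.3510/(0.308×35.3))]
= (1/0.3510) ln[2.140 × 0.8922] = 2.849 × ln(1.909) = 2.849 × 0.6465 = 1.842 d.
L(t_c) = L₀ e^(−k_1 t_c) = 35.3 × 0.5670 = 20.02 mg/L, and at the critical point k_r D_c = k_1 L, so D_c = (0.308/0.659) × 20.02 = 9.355 mg/L.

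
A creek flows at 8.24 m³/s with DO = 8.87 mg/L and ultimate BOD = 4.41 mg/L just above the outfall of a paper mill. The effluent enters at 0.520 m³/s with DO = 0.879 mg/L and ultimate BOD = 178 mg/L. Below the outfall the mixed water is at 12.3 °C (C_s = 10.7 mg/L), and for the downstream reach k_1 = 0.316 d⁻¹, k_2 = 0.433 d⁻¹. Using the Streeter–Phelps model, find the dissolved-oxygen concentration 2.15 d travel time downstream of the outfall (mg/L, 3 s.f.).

Mixed DO = (8.24×8.87 + 0.520×0.879)/(8.24+0.520) = 73.55/8.760 = 8.396 mg/L.
Mixed L₀ = (8.24×4.41 + 0.520×178)/(8.760) = 128.9/8.760 = 14.71 mg/L.
Initial deficit D₀ = C_s − DO₀ = 10.7 − 8.396 = 2.304 mg/L.
D(2.15) = [0.316×14.71/(0.433−0.316)](e^(−0.316×2.15) − e^(−0.433×2.15)) + 2.304 e^(−0.433×2.15)
= 39.74 × (0.5069 − 0.3942) + 2.304 × 0.3942 = 5.389 mg/L.
DO = 10.7 − 5.389 = 5.311 mg/L.

DO ≈ 5.31 mg/L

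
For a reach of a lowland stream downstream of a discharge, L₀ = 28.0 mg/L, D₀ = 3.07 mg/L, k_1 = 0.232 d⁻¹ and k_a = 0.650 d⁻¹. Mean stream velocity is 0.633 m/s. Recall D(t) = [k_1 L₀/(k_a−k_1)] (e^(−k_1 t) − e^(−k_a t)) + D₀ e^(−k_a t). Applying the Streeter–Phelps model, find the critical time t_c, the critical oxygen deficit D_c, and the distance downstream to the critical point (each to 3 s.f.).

At the critical point dD/dt = 0, so k_1 L₀ e^(−k_1 t) = k_a D. Substituting D(t) from the Streeter–Phelps equation and solving for t gives
t_c = ln[(k_a/k_1)(1 − D₀(k_a−k_1)/(k_1 L₀))] / (k_a−k_1).
Here k_a−k_1 = 0.4180 d⁻¹ and 1 − D₀(k_a−k_1)/(k_1 L₀) = 1 − 3.07×0.4180/(0.232×28.0) = 0.8025, so
t_c = ln(2.802 × 0.8025) / 0.4180 = 0.8102 / 0.4180 = 1.938 d.
D_c = (k_1/k_a) L₀ e^(−k_1 t_c) = (0.232/0.650) × 28.0 × e^(−0.232×1.938) = 0.3569 × 28.0 × 0.6378 = 6.375 mg/L.
x_c = v t_c = 0.633 m/s × 1.938 d × 86400 s/d = 106000 m ≈ 106 km.

t_c ≈ 1.94 d; D_c ≈ 6.37 mg/L; x_c ≈ 106 km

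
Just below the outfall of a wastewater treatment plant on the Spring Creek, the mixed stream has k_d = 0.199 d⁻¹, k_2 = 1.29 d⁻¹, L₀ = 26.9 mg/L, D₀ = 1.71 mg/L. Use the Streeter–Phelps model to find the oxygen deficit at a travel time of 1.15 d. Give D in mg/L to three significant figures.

k_d L₀/(k_2−k_d) = 0.199×26.9/(1.29−0.199) = 5.353/1.091 = 4.907 mg/L.
e^(−k_d t) = e^(−0.199×1.150) = 0.7954; e^(−k_2 t) = e^(−1.29×1.150) = 0.2268.
D = 4.907 × (0.7954 − 0.2268) + 1.71 × 0.2268 = 2.790 + 0.3879 = 3.178 mg/L.

D ≈ 3.18 mg/L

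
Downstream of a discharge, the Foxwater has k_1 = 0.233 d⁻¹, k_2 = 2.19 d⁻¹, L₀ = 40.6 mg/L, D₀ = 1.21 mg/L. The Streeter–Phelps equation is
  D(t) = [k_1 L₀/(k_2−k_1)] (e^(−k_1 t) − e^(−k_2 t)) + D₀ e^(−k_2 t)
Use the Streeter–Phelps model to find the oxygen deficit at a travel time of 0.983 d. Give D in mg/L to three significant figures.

D ≈ 3.42 mg/L

k_1 L₀/(k_2−k_1) = 0.233×40.6/(2.19−0.233) = 9.460/1.957 = 4.834 mg/L.
e^(−k_1 t) = e^(−0.233×0.9830) = 0.7953; e^(−k_2 t) = e^(−2.19×0.9830) = 0.1162.
D = 4.834 × (0.7953 − 0.1162) + 1.21 × 0.1162 = 3.283 + 0.1406 = 3.423 mg/L.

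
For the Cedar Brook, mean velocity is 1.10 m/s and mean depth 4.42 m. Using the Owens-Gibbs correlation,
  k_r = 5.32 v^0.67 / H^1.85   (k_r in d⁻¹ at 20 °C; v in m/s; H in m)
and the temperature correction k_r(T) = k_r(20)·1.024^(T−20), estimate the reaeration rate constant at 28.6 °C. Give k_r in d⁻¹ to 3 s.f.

k_r(20) = 5.32 × 1.10^0.67 / 4.42^1.85 = 5.32 × 1.066 / 15.63 = 0.3628 d⁻¹.
k_r(28.6) = 0.3628 × 1.024^(28.6−20) = 0.3628 × 1.226 = 0.4448 d⁻¹.

k_r ≈ 0.445 d⁻¹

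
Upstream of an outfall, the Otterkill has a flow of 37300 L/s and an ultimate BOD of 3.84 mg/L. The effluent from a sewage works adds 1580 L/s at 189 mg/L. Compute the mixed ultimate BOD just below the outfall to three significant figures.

Flow-weighted mixing: C = (Q_r C_r + Q_w C_w)/(Q_r + Q_w)
= (37300×3.84 + 1580×189)/(37300 + 1580) = 441900/38880 = 11.36 mg/L.

11.4 mg/L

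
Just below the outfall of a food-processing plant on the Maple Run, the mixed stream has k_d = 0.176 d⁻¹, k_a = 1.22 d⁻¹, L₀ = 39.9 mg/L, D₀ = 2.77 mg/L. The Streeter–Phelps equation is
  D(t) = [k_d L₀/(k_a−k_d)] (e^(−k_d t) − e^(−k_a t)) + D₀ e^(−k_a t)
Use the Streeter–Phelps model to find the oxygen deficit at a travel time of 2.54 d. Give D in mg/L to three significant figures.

k_d L₀/(k_a−k_d) = 0.176×39.9/(1.22−0.176) = 7.022/1.044 = 6.726 mg/L.
e^(−k_d t) = e^(−0.176×2.540) = 0.6395; e^(−k_a t) = e^(−1.22×2.540) = 0.04510.
D = 6.726 × (0.6395 − 0.04510) + 2.77 × 0.04510 = 3.998 + 0.1249 = 4.123 mg/L.

D ≈ 4.12 mg/L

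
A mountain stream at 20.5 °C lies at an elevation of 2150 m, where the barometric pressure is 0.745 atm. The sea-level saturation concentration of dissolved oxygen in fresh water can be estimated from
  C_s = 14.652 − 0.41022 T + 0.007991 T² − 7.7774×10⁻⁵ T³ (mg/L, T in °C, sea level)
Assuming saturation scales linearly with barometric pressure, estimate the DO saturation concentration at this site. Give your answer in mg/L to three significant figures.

At sea level: C_s = 14.652 − 0.41022×20.5 + 0.007991×20.5² − 7.7774×10⁻⁵×20.5³ = 8.931 mg/L.
Pressure correction: C_s' = 8.931 × 0.745 = 6.653 mg/L.

C_s ≈ 6.65 mg/L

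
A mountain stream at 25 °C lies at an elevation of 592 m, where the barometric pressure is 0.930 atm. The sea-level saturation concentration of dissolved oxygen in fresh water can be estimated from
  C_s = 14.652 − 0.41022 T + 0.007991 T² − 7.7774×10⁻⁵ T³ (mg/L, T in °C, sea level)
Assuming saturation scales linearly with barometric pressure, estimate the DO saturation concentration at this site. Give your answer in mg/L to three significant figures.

C_s ≈ 7.60 mg/L

At sea level: C_s = 14.652 − 0.41022×25 + 0.007991×25² − 7.7774×10⁻⁵×25³ = 8.176 mg/L.
Pressure correction: C_s' = 8.176 × 0.930 = 7.603 mg/L.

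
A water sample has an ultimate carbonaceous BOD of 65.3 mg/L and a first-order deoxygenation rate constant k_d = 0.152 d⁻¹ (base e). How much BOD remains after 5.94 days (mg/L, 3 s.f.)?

L_t = L₀ e^(−k_d t) = 65.3 × e^(−0.152×5.94) = 65.3 × 0.4054 = 26.47 mg/L.

L ≈ 26.5 mg/L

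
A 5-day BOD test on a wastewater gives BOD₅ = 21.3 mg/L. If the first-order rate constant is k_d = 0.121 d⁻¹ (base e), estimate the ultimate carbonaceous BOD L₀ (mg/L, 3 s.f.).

L₀ ≈ 46.9 mg/L

BOD₅ = L₀(1 − e^(−5k_d)) ⇒ L₀ = BOD₅ / (1 − e^(−5×0.121))
= 21.3 / (1 − 0.5461) = 21.3 / 0.4539 = 46.92 mg/L.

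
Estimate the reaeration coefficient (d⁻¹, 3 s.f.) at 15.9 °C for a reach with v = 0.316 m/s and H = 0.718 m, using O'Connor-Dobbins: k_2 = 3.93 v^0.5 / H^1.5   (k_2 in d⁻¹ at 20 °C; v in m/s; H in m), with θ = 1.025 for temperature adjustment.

k_2 ≈ 3.28 d⁻¹

k_2(20) = 3.93 × 0.316^0.5 / 0.718^1.5 = 3.93 × 0.5621 / 0.6084 = 3.631 d⁻¹.
k_2(15.9) = 3.631 × 1.025^(15.9−20) = 3.631 × 0.9037 = 3.282 d⁻¹.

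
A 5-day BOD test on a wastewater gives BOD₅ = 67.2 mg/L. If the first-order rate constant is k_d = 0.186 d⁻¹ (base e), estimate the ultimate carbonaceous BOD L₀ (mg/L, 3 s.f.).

L₀ ≈ 111 mg/L

BOD₅ = L₀(1 − e^(−5k_d)) ⇒ L₀ = BOD₅ / (1 − e^(−5×0.186))
= 67.2 / (1 − 0.3946) = 67.2 / 0.6054 = 111.0 mg/L.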